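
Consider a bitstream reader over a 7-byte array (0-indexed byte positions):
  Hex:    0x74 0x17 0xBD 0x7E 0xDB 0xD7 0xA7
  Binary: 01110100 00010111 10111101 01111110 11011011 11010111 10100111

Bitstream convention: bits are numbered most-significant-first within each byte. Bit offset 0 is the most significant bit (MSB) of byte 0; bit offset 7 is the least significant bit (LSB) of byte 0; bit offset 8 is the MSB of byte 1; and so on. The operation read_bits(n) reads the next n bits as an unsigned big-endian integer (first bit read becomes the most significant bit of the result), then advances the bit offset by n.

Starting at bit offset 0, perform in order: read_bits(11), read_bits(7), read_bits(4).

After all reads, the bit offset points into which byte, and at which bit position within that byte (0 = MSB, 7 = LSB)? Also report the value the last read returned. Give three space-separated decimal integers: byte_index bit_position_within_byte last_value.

Answer: 2 6 15

Derivation:
Read 1: bits[0:11] width=11 -> value=928 (bin 01110100000); offset now 11 = byte 1 bit 3; 45 bits remain
Read 2: bits[11:18] width=7 -> value=94 (bin 1011110); offset now 18 = byte 2 bit 2; 38 bits remain
Read 3: bits[18:22] width=4 -> value=15 (bin 1111); offset now 22 = byte 2 bit 6; 34 bits remain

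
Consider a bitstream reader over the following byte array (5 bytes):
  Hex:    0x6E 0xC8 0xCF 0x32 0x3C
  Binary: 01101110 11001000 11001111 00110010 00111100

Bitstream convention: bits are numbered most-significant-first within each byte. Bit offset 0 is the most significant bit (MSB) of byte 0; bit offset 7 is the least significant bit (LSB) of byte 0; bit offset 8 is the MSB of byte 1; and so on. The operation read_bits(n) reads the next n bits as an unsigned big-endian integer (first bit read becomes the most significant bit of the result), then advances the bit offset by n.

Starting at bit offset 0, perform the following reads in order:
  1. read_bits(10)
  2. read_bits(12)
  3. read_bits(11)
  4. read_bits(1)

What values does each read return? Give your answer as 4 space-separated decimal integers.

Read 1: bits[0:10] width=10 -> value=443 (bin 0110111011); offset now 10 = byte 1 bit 2; 30 bits remain
Read 2: bits[10:22] width=12 -> value=563 (bin 001000110011); offset now 22 = byte 2 bit 6; 18 bits remain
Read 3: bits[22:33] width=11 -> value=1636 (bin 11001100100); offset now 33 = byte 4 bit 1; 7 bits remain
Read 4: bits[33:34] width=1 -> value=0 (bin 0); offset now 34 = byte 4 bit 2; 6 bits remain

Answer: 443 563 1636 0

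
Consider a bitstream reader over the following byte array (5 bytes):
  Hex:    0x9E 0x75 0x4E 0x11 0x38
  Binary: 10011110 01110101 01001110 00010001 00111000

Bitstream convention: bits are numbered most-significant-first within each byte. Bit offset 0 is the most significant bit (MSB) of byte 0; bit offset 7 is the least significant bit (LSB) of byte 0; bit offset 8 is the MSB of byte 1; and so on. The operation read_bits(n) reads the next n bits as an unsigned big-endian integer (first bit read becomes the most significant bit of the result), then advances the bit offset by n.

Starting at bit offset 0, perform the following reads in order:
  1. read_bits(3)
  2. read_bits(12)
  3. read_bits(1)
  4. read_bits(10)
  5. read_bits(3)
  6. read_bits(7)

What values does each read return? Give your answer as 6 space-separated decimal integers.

Answer: 4 3898 1 312 2 19

Derivation:
Read 1: bits[0:3] width=3 -> value=4 (bin 100); offset now 3 = byte 0 bit 3; 37 bits remain
Read 2: bits[3:15] width=12 -> value=3898 (bin 111100111010); offset now 15 = byte 1 bit 7; 25 bits remain
Read 3: bits[15:16] width=1 -> value=1 (bin 1); offset now 16 = byte 2 bit 0; 24 bits remain
Read 4: bits[16:26] width=10 -> value=312 (bin 0100111000); offset now 26 = byte 3 bit 2; 14 bits remain
Read 5: bits[26:29] width=3 -> value=2 (bin 010); offset now 29 = byte 3 bit 5; 11 bits remain
Read 6: bits[29:36] width=7 -> value=19 (bin 0010011); offset now 36 = byte 4 bit 4; 4 bits remain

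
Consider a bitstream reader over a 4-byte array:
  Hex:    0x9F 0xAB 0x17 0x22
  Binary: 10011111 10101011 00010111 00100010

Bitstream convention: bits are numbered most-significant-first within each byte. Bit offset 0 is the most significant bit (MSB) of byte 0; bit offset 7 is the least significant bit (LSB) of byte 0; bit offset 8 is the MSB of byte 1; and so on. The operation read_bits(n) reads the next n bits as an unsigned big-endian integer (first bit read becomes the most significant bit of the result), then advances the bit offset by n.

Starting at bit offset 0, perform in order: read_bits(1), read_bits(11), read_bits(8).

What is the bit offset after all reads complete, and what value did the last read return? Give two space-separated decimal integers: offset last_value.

Answer: 20 177

Derivation:
Read 1: bits[0:1] width=1 -> value=1 (bin 1); offset now 1 = byte 0 bit 1; 31 bits remain
Read 2: bits[1:12] width=11 -> value=506 (bin 00111111010); offset now 12 = byte 1 bit 4; 20 bits remain
Read 3: bits[12:20] width=8 -> value=177 (bin 10110001); offset now 20 = byte 2 bit 4; 12 bits remain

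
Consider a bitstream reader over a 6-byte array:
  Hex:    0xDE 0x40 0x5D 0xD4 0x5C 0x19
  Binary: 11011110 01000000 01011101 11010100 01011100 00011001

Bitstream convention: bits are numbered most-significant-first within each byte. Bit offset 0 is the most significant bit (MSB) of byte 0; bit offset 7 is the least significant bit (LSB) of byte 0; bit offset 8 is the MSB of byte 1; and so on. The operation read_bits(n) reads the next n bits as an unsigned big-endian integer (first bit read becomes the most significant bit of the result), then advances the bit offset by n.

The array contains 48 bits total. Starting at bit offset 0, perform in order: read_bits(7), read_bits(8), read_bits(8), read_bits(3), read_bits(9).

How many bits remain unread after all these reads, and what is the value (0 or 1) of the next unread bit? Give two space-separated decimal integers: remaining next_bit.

Answer: 13 1

Derivation:
Read 1: bits[0:7] width=7 -> value=111 (bin 1101111); offset now 7 = byte 0 bit 7; 41 bits remain
Read 2: bits[7:15] width=8 -> value=32 (bin 00100000); offset now 15 = byte 1 bit 7; 33 bits remain
Read 3: bits[15:23] width=8 -> value=46 (bin 00101110); offset now 23 = byte 2 bit 7; 25 bits remain
Read 4: bits[23:26] width=3 -> value=7 (bin 111); offset now 26 = byte 3 bit 2; 22 bits remain
Read 5: bits[26:35] width=9 -> value=162 (bin 010100010); offset now 35 = byte 4 bit 3; 13 bits remain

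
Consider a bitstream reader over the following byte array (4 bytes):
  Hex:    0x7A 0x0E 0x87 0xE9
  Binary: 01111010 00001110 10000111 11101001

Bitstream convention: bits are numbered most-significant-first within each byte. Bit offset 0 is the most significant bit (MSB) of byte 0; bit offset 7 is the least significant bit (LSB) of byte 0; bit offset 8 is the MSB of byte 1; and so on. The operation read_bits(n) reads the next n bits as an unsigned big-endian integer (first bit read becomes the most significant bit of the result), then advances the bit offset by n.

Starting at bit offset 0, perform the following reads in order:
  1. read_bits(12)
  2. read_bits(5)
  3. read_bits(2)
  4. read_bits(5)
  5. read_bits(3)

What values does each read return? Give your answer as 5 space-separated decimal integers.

Read 1: bits[0:12] width=12 -> value=1952 (bin 011110100000); offset now 12 = byte 1 bit 4; 20 bits remain
Read 2: bits[12:17] width=5 -> value=29 (bin 11101); offset now 17 = byte 2 bit 1; 15 bits remain
Read 3: bits[17:19] width=2 -> value=0 (bin 00); offset now 19 = byte 2 bit 3; 13 bits remain
Read 4: bits[19:24] width=5 -> value=7 (bin 00111); offset now 24 = byte 3 bit 0; 8 bits remain
Read 5: bits[24:27] width=3 -> value=7 (bin 111); offset now 27 = byte 3 bit 3; 5 bits remain

Answer: 1952 29 0 7 7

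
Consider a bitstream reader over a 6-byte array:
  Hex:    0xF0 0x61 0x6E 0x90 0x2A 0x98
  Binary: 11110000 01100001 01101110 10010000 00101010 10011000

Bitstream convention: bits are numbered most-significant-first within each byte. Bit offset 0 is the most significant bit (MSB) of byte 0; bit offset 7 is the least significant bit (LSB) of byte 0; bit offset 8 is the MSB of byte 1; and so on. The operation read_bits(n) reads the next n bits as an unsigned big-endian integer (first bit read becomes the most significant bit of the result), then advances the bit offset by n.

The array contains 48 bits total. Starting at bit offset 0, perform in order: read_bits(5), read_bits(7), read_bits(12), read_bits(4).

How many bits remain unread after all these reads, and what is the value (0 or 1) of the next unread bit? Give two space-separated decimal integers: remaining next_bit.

Answer: 20 0

Derivation:
Read 1: bits[0:5] width=5 -> value=30 (bin 11110); offset now 5 = byte 0 bit 5; 43 bits remain
Read 2: bits[5:12] width=7 -> value=6 (bin 0000110); offset now 12 = byte 1 bit 4; 36 bits remain
Read 3: bits[12:24] width=12 -> value=366 (bin 000101101110); offset now 24 = byte 3 bit 0; 24 bits remain
Read 4: bits[24:28] width=4 -> value=9 (bin 1001); offset now 28 = byte 3 bit 4; 20 bits remain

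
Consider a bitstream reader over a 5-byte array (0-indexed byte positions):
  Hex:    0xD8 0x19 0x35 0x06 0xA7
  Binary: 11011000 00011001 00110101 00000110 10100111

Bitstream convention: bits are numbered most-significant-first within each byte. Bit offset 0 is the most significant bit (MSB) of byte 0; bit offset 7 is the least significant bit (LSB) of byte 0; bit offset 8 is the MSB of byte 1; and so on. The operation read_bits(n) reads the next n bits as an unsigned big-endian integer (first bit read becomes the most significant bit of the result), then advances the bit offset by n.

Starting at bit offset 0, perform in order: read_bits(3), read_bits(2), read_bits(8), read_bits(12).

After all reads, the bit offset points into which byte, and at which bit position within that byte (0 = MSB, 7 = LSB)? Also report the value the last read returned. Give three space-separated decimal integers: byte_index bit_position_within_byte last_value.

Read 1: bits[0:3] width=3 -> value=6 (bin 110); offset now 3 = byte 0 bit 3; 37 bits remain
Read 2: bits[3:5] width=2 -> value=3 (bin 11); offset now 5 = byte 0 bit 5; 35 bits remain
Read 3: bits[5:13] width=8 -> value=3 (bin 00000011); offset now 13 = byte 1 bit 5; 27 bits remain
Read 4: bits[13:25] width=12 -> value=618 (bin 001001101010); offset now 25 = byte 3 bit 1; 15 bits remain

Answer: 3 1 618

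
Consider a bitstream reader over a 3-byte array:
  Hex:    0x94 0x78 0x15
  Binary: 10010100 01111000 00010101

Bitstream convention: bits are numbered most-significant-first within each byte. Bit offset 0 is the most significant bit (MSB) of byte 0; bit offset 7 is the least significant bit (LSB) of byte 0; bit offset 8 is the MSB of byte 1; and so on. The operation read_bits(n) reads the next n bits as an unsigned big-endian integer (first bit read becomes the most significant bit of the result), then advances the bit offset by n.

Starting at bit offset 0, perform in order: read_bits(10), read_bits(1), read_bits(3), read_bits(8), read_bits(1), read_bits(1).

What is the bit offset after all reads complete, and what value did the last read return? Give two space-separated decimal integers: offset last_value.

Answer: 24 1

Derivation:
Read 1: bits[0:10] width=10 -> value=593 (bin 1001010001); offset now 10 = byte 1 bit 2; 14 bits remain
Read 2: bits[10:11] width=1 -> value=1 (bin 1); offset now 11 = byte 1 bit 3; 13 bits remain
Read 3: bits[11:14] width=3 -> value=6 (bin 110); offset now 14 = byte 1 bit 6; 10 bits remain
Read 4: bits[14:22] width=8 -> value=5 (bin 00000101); offset now 22 = byte 2 bit 6; 2 bits remain
Read 5: bits[22:23] width=1 -> value=0 (bin 0); offset now 23 = byte 2 bit 7; 1 bits remain
Read 6: bits[23:24] width=1 -> value=1 (bin 1); offset now 24 = byte 3 bit 0; 0 bits remain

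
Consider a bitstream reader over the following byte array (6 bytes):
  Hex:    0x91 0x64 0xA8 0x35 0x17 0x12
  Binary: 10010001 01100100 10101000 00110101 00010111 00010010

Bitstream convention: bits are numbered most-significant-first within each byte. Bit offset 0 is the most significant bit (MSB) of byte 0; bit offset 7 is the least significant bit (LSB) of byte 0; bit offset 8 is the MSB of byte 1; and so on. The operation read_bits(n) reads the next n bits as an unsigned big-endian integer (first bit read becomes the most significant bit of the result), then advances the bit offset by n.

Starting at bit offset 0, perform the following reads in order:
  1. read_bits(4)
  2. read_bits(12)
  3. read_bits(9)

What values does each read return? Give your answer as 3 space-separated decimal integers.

Read 1: bits[0:4] width=4 -> value=9 (bin 1001); offset now 4 = byte 0 bit 4; 44 bits remain
Read 2: bits[4:16] width=12 -> value=356 (bin 000101100100); offset now 16 = byte 2 bit 0; 32 bits remain
Read 3: bits[16:25] width=9 -> value=336 (bin 101010000); offset now 25 = byte 3 bit 1; 23 bits remain

Answer: 9 356 336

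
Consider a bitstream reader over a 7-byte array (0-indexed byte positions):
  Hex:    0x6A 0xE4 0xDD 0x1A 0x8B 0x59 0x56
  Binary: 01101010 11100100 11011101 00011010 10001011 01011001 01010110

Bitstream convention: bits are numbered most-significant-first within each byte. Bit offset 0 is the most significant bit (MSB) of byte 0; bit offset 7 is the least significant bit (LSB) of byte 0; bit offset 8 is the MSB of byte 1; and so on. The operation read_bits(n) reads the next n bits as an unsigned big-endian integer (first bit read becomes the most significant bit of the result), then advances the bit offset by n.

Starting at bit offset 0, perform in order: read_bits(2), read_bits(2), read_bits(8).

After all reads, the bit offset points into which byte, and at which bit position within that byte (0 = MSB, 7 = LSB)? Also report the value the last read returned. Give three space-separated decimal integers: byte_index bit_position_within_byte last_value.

Answer: 1 4 174

Derivation:
Read 1: bits[0:2] width=2 -> value=1 (bin 01); offset now 2 = byte 0 bit 2; 54 bits remain
Read 2: bits[2:4] width=2 -> value=2 (bin 10); offset now 4 = byte 0 bit 4; 52 bits remain
Read 3: bits[4:12] width=8 -> value=174 (bin 10101110); offset now 12 = byte 1 bit 4; 44 bits remain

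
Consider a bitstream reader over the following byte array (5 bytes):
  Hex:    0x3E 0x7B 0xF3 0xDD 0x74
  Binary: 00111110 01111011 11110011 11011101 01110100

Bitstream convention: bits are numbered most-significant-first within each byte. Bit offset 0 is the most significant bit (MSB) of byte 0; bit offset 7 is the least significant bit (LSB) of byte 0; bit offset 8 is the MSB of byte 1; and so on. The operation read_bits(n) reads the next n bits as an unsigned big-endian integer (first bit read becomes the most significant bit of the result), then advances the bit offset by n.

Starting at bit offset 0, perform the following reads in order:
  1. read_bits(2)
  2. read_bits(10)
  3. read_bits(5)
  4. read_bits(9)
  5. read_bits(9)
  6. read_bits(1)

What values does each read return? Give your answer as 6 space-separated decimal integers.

Answer: 0 999 23 463 235 1

Derivation:
Read 1: bits[0:2] width=2 -> value=0 (bin 00); offset now 2 = byte 0 bit 2; 38 bits remain
Read 2: bits[2:12] width=10 -> value=999 (bin 1111100111); offset now 12 = byte 1 bit 4; 28 bits remain
Read 3: bits[12:17] width=5 -> value=23 (bin 10111); offset now 17 = byte 2 bit 1; 23 bits remain
Read 4: bits[17:26] width=9 -> value=463 (bin 111001111); offset now 26 = byte 3 bit 2; 14 bits remain
Read 5: bits[26:35] width=9 -> value=235 (bin 011101011); offset now 35 = byte 4 bit 3; 5 bits remain
Read 6: bits[35:36] width=1 -> value=1 (bin 1); offset now 36 = byte 4 bit 4; 4 bits remain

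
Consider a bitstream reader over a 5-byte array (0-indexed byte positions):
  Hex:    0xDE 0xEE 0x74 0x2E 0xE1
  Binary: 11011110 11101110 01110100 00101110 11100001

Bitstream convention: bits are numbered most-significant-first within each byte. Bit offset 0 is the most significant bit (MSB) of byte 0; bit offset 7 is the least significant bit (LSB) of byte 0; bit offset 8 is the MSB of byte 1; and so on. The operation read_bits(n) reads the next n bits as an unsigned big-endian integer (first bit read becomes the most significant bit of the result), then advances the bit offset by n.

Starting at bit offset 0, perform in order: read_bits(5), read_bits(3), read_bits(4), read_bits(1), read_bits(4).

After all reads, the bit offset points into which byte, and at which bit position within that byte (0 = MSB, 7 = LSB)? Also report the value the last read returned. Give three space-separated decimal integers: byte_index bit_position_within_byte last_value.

Answer: 2 1 12

Derivation:
Read 1: bits[0:5] width=5 -> value=27 (bin 11011); offset now 5 = byte 0 bit 5; 35 bits remain
Read 2: bits[5:8] width=3 -> value=6 (bin 110); offset now 8 = byte 1 bit 0; 32 bits remain
Read 3: bits[8:12] width=4 -> value=14 (bin 1110); offset now 12 = byte 1 bit 4; 28 bits remain
Read 4: bits[12:13] width=1 -> value=1 (bin 1); offset now 13 = byte 1 bit 5; 27 bits remain
Read 5: bits[13:17] width=4 -> value=12 (bin 1100); offset now 17 = byte 2 bit 1; 23 bits remain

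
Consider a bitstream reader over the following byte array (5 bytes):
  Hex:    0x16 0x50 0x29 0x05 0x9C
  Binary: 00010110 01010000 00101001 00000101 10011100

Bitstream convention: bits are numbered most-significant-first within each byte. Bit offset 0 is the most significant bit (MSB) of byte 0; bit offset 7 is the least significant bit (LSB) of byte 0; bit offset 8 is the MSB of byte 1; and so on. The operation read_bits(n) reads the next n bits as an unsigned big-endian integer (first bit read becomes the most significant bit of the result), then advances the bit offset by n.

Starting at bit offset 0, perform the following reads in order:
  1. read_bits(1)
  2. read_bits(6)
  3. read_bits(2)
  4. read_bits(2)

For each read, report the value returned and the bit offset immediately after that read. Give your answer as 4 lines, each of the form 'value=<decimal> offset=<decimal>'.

Answer: value=0 offset=1
value=11 offset=7
value=0 offset=9
value=2 offset=11

Derivation:
Read 1: bits[0:1] width=1 -> value=0 (bin 0); offset now 1 = byte 0 bit 1; 39 bits remain
Read 2: bits[1:7] width=6 -> value=11 (bin 001011); offset now 7 = byte 0 bit 7; 33 bits remain
Read 3: bits[7:9] width=2 -> value=0 (bin 00); offset now 9 = byte 1 bit 1; 31 bits remain
Read 4: bits[9:11] width=2 -> value=2 (bin 10); offset now 11 = byte 1 bit 3; 29 bits remain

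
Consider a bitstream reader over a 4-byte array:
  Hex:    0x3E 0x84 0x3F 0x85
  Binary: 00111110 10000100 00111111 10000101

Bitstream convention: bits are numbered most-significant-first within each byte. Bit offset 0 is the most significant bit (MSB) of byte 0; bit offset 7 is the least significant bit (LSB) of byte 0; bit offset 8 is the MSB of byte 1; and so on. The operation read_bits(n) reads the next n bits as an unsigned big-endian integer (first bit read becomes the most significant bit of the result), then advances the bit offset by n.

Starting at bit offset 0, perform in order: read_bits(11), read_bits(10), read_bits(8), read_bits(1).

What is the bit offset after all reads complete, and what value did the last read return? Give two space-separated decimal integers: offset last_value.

Read 1: bits[0:11] width=11 -> value=500 (bin 00111110100); offset now 11 = byte 1 bit 3; 21 bits remain
Read 2: bits[11:21] width=10 -> value=135 (bin 0010000111); offset now 21 = byte 2 bit 5; 11 bits remain
Read 3: bits[21:29] width=8 -> value=240 (bin 11110000); offset now 29 = byte 3 bit 5; 3 bits remain
Read 4: bits[29:30] width=1 -> value=1 (bin 1); offset now 30 = byte 3 bit 6; 2 bits remain

Answer: 30 1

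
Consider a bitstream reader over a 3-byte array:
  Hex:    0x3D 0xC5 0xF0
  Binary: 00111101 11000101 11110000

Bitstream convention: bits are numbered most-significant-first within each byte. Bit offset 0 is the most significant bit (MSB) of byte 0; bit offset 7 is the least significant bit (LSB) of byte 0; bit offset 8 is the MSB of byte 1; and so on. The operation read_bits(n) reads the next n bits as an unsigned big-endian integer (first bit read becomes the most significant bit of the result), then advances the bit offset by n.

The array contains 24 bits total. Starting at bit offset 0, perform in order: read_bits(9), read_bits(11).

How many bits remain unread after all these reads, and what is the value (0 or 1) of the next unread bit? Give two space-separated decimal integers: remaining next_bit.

Read 1: bits[0:9] width=9 -> value=123 (bin 001111011); offset now 9 = byte 1 bit 1; 15 bits remain
Read 2: bits[9:20] width=11 -> value=1119 (bin 10001011111); offset now 20 = byte 2 bit 4; 4 bits remain

Answer: 4 0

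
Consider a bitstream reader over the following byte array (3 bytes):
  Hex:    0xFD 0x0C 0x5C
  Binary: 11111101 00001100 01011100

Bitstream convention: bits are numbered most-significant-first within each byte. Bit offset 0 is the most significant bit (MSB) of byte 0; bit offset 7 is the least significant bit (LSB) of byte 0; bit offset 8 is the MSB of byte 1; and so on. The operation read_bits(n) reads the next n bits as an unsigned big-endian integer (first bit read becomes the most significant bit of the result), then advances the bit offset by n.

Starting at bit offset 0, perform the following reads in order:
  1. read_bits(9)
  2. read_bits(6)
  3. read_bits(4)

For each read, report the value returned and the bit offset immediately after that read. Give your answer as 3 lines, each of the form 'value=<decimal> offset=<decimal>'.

Read 1: bits[0:9] width=9 -> value=506 (bin 111111010); offset now 9 = byte 1 bit 1; 15 bits remain
Read 2: bits[9:15] width=6 -> value=6 (bin 000110); offset now 15 = byte 1 bit 7; 9 bits remain
Read 3: bits[15:19] width=4 -> value=2 (bin 0010); offset now 19 = byte 2 bit 3; 5 bits remain

Answer: value=506 offset=9
value=6 offset=15
value=2 offset=19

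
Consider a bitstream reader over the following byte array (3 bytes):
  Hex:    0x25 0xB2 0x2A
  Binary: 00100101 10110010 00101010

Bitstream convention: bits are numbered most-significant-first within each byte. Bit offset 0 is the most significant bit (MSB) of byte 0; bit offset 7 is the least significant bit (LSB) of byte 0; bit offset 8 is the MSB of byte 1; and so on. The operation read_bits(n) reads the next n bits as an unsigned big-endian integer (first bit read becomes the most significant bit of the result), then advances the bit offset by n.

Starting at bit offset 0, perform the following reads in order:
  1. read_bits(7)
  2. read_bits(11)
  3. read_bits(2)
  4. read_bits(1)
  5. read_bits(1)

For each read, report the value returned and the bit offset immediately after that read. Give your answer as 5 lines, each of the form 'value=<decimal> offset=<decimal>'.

Answer: value=18 offset=7
value=1736 offset=18
value=2 offset=20
value=1 offset=21
value=0 offset=22

Derivation:
Read 1: bits[0:7] width=7 -> value=18 (bin 0010010); offset now 7 = byte 0 bit 7; 17 bits remain
Read 2: bits[7:18] width=11 -> value=1736 (bin 11011001000); offset now 18 = byte 2 bit 2; 6 bits remain
Read 3: bits[18:20] width=2 -> value=2 (bin 10); offset now 20 = byte 2 bit 4; 4 bits remain
Read 4: bits[20:21] width=1 -> value=1 (bin 1); offset now 21 = byte 2 bit 5; 3 bits remain
Read 5: bits[21:22] width=1 -> value=0 (bin 0); offset now 22 = byte 2 bit 6; 2 bits remain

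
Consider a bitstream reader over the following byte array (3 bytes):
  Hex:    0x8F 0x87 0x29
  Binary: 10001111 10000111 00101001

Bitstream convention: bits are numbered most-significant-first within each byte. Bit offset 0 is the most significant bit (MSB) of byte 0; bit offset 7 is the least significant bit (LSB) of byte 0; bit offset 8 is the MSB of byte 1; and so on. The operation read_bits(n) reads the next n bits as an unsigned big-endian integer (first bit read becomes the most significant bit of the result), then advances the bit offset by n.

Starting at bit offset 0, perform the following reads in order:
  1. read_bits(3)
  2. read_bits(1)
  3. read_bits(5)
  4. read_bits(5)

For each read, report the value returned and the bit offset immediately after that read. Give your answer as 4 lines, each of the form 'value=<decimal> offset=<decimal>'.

Read 1: bits[0:3] width=3 -> value=4 (bin 100); offset now 3 = byte 0 bit 3; 21 bits remain
Read 2: bits[3:4] width=1 -> value=0 (bin 0); offset now 4 = byte 0 bit 4; 20 bits remain
Read 3: bits[4:9] width=5 -> value=31 (bin 11111); offset now 9 = byte 1 bit 1; 15 bits remain
Read 4: bits[9:14] width=5 -> value=1 (bin 00001); offset now 14 = byte 1 bit 6; 10 bits remain

Answer: value=4 offset=3
value=0 offset=4
value=31 offset=9
value=1 offset=14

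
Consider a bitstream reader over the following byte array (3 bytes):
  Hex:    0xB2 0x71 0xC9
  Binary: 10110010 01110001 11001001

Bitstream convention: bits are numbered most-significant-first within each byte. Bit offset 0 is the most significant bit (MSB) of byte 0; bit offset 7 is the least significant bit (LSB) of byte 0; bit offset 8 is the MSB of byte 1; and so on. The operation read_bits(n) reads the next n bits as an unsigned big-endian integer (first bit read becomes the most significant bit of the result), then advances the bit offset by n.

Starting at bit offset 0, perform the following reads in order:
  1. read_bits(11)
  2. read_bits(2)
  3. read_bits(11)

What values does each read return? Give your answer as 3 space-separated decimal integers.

Read 1: bits[0:11] width=11 -> value=1427 (bin 10110010011); offset now 11 = byte 1 bit 3; 13 bits remain
Read 2: bits[11:13] width=2 -> value=2 (bin 10); offset now 13 = byte 1 bit 5; 11 bits remain
Read 3: bits[13:24] width=11 -> value=457 (bin 00111001001); offset now 24 = byte 3 bit 0; 0 bits remain

Answer: 1427 2 457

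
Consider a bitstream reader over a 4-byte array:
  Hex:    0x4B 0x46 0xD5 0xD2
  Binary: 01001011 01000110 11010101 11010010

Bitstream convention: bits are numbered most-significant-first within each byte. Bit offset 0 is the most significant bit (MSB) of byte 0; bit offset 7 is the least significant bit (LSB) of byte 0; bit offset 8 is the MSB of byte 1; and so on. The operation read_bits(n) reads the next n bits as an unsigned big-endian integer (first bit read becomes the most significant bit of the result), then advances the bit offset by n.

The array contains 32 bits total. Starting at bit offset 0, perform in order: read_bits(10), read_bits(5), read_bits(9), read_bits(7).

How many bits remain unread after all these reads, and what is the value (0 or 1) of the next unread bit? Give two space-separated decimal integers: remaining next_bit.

Answer: 1 0

Derivation:
Read 1: bits[0:10] width=10 -> value=301 (bin 0100101101); offset now 10 = byte 1 bit 2; 22 bits remain
Read 2: bits[10:15] width=5 -> value=3 (bin 00011); offset now 15 = byte 1 bit 7; 17 bits remain
Read 3: bits[15:24] width=9 -> value=213 (bin 011010101); offset now 24 = byte 3 bit 0; 8 bits remain
Read 4: bits[24:31] width=7 -> value=105 (bin 1101001); offset now 31 = byte 3 bit 7; 1 bits remain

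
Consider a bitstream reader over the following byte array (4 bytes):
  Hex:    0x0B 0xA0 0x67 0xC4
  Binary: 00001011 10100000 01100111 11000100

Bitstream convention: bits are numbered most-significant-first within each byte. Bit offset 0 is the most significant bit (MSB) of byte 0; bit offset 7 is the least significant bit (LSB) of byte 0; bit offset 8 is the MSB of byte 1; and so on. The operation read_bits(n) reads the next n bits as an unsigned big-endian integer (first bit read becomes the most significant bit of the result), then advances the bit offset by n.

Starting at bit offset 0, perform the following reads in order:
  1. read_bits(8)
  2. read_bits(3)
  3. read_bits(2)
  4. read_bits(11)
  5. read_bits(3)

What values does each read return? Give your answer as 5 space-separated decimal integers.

Read 1: bits[0:8] width=8 -> value=11 (bin 00001011); offset now 8 = byte 1 bit 0; 24 bits remain
Read 2: bits[8:11] width=3 -> value=5 (bin 101); offset now 11 = byte 1 bit 3; 21 bits remain
Read 3: bits[11:13] width=2 -> value=0 (bin 00); offset now 13 = byte 1 bit 5; 19 bits remain
Read 4: bits[13:24] width=11 -> value=103 (bin 00001100111); offset now 24 = byte 3 bit 0; 8 bits remain
Read 5: bits[24:27] width=3 -> value=6 (bin 110); offset now 27 = byte 3 bit 3; 5 bits remain

Answer: 11 5 0 103 6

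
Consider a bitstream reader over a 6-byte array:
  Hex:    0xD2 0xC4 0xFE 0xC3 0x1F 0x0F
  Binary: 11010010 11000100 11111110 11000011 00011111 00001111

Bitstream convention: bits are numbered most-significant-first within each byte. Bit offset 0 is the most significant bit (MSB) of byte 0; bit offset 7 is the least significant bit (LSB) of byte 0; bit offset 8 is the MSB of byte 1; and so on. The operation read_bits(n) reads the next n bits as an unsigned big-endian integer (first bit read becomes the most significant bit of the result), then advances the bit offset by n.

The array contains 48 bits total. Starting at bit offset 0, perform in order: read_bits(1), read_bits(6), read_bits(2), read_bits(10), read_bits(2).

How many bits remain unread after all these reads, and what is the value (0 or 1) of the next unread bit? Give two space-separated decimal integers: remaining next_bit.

Answer: 27 1

Derivation:
Read 1: bits[0:1] width=1 -> value=1 (bin 1); offset now 1 = byte 0 bit 1; 47 bits remain
Read 2: bits[1:7] width=6 -> value=41 (bin 101001); offset now 7 = byte 0 bit 7; 41 bits remain
Read 3: bits[7:9] width=2 -> value=1 (bin 01); offset now 9 = byte 1 bit 1; 39 bits remain
Read 4: bits[9:19] width=10 -> value=551 (bin 1000100111); offset now 19 = byte 2 bit 3; 29 bits remain
Read 5: bits[19:21] width=2 -> value=3 (bin 11); offset now 21 = byte 2 bit 5; 27 bits remain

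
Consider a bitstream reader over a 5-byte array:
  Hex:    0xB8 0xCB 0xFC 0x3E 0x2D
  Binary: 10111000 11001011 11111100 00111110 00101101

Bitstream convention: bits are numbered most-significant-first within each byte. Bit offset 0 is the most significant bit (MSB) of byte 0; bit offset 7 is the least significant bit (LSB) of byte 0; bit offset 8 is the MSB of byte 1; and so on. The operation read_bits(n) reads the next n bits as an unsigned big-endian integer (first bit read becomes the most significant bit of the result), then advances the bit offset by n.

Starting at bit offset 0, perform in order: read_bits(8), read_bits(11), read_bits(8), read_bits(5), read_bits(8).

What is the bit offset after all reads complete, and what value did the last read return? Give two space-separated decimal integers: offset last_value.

Read 1: bits[0:8] width=8 -> value=184 (bin 10111000); offset now 8 = byte 1 bit 0; 32 bits remain
Read 2: bits[8:19] width=11 -> value=1631 (bin 11001011111); offset now 19 = byte 2 bit 3; 21 bits remain
Read 3: bits[19:27] width=8 -> value=225 (bin 11100001); offset now 27 = byte 3 bit 3; 13 bits remain
Read 4: bits[27:32] width=5 -> value=30 (bin 11110); offset now 32 = byte 4 bit 0; 8 bits remain
Read 5: bits[32:40] width=8 -> value=45 (bin 00101101); offset now 40 = byte 5 bit 0; 0 bits remain

Answer: 40 45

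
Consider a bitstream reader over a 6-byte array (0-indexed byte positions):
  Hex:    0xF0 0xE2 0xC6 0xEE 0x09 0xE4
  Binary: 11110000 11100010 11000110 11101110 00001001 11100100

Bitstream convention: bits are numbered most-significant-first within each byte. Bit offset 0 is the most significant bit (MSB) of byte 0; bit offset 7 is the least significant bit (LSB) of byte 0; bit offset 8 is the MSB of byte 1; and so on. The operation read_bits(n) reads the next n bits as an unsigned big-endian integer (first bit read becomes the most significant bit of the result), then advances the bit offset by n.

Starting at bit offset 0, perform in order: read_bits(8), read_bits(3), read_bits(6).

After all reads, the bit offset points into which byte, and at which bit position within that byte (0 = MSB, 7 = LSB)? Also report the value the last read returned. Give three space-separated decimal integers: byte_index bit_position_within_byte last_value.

Answer: 2 1 5

Derivation:
Read 1: bits[0:8] width=8 -> value=240 (bin 11110000); offset now 8 = byte 1 bit 0; 40 bits remain
Read 2: bits[8:11] width=3 -> value=7 (bin 111); offset now 11 = byte 1 bit 3; 37 bits remain
Read 3: bits[11:17] width=6 -> value=5 (bin 000101); offset now 17 = byte 2 bit 1; 31 bits remain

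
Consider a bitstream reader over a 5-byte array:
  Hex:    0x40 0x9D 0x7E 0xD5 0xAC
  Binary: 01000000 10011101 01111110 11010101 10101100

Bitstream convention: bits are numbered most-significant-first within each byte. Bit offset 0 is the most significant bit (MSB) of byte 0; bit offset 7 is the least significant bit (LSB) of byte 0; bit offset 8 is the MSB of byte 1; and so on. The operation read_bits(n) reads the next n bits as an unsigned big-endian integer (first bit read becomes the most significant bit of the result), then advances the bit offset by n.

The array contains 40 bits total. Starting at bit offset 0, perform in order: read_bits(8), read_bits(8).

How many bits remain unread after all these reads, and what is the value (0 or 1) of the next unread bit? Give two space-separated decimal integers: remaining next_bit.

Answer: 24 0

Derivation:
Read 1: bits[0:8] width=8 -> value=64 (bin 01000000); offset now 8 = byte 1 bit 0; 32 bits remain
Read 2: bits[8:16] width=8 -> value=157 (bin 10011101); offset now 16 = byte 2 bit 0; 24 bits remain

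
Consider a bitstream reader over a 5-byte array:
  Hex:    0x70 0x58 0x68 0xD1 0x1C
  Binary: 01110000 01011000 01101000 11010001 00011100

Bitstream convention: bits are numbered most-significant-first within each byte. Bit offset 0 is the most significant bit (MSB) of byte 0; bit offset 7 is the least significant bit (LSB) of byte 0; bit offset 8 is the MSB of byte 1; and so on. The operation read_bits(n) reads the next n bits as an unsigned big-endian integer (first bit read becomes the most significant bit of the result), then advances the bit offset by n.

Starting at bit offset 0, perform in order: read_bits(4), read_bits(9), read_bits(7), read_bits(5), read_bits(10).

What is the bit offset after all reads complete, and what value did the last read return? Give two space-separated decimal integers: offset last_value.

Answer: 35 648

Derivation:
Read 1: bits[0:4] width=4 -> value=7 (bin 0111); offset now 4 = byte 0 bit 4; 36 bits remain
Read 2: bits[4:13] width=9 -> value=11 (bin 000001011); offset now 13 = byte 1 bit 5; 27 bits remain
Read 3: bits[13:20] width=7 -> value=6 (bin 0000110); offset now 20 = byte 2 bit 4; 20 bits remain
Read 4: bits[20:25] width=5 -> value=17 (bin 10001); offset now 25 = byte 3 bit 1; 15 bits remain
Read 5: bits[25:35] width=10 -> value=648 (bin 1010001000); offset now 35 = byte 4 bit 3; 5 bits remain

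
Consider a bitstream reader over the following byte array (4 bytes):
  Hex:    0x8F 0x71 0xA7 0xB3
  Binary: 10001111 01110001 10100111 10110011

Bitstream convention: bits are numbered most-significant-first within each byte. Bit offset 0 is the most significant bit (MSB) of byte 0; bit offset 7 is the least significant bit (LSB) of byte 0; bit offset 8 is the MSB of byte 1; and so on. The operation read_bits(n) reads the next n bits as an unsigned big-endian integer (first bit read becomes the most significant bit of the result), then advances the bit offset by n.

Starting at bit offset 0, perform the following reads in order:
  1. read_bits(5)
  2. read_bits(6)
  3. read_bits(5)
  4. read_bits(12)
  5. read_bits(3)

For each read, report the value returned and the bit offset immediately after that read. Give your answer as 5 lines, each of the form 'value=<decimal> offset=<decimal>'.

Answer: value=17 offset=5
value=59 offset=11
value=17 offset=16
value=2683 offset=28
value=1 offset=31

Derivation:
Read 1: bits[0:5] width=5 -> value=17 (bin 10001); offset now 5 = byte 0 bit 5; 27 bits remain
Read 2: bits[5:11] width=6 -> value=59 (bin 111011); offset now 11 = byte 1 bit 3; 21 bits remain
Read 3: bits[11:16] width=5 -> value=17 (bin 10001); offset now 16 = byte 2 bit 0; 16 bits remain
Read 4: bits[16:28] width=12 -> value=2683 (bin 101001111011); offset now 28 = byte 3 bit 4; 4 bits remain
Read 5: bits[28:31] width=3 -> value=1 (bin 001); offset now 31 = byte 3 bit 7; 1 bits remain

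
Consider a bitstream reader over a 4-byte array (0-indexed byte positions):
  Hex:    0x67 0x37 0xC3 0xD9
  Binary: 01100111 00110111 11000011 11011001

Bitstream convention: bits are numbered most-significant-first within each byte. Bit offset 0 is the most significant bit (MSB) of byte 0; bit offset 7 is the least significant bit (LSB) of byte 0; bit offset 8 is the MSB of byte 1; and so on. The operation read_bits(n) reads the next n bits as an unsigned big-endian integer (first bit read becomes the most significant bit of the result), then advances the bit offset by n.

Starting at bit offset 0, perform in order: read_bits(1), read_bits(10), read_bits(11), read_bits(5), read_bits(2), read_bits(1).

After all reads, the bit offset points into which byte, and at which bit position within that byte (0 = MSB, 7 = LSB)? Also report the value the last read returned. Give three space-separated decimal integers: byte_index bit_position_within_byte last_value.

Read 1: bits[0:1] width=1 -> value=0 (bin 0); offset now 1 = byte 0 bit 1; 31 bits remain
Read 2: bits[1:11] width=10 -> value=825 (bin 1100111001); offset now 11 = byte 1 bit 3; 21 bits remain
Read 3: bits[11:22] width=11 -> value=1520 (bin 10111110000); offset now 22 = byte 2 bit 6; 10 bits remain
Read 4: bits[22:27] width=5 -> value=30 (bin 11110); offset now 27 = byte 3 bit 3; 5 bits remain
Read 5: bits[27:29] width=2 -> value=3 (bin 11); offset now 29 = byte 3 bit 5; 3 bits remain
Read 6: bits[29:30] width=1 -> value=0 (bin 0); offset now 30 = byte 3 bit 6; 2 bits remain

Answer: 3 6 0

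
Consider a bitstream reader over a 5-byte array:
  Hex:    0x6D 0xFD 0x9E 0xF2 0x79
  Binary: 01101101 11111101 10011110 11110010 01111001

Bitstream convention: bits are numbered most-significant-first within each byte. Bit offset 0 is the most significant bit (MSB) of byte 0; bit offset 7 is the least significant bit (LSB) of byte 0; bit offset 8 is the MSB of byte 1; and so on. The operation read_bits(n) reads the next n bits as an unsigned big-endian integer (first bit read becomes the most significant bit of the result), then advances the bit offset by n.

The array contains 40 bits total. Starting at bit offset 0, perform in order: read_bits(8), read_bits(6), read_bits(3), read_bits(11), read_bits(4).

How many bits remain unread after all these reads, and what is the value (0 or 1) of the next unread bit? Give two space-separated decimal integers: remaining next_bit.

Read 1: bits[0:8] width=8 -> value=109 (bin 01101101); offset now 8 = byte 1 bit 0; 32 bits remain
Read 2: bits[8:14] width=6 -> value=63 (bin 111111); offset now 14 = byte 1 bit 6; 26 bits remain
Read 3: bits[14:17] width=3 -> value=3 (bin 011); offset now 17 = byte 2 bit 1; 23 bits remain
Read 4: bits[17:28] width=11 -> value=495 (bin 00111101111); offset now 28 = byte 3 bit 4; 12 bits remain
Read 5: bits[28:32] width=4 -> value=2 (bin 0010); offset now 32 = byte 4 bit 0; 8 bits remain

Answer: 8 0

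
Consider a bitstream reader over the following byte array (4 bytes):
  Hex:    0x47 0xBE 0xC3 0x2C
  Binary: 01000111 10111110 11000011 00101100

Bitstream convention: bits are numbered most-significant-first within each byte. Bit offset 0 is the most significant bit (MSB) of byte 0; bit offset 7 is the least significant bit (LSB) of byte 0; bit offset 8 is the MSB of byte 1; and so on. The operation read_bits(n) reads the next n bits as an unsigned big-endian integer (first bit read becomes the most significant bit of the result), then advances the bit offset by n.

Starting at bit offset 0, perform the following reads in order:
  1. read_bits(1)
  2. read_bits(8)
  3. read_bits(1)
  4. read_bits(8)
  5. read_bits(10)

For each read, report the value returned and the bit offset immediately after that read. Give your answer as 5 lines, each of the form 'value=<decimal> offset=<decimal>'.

Read 1: bits[0:1] width=1 -> value=0 (bin 0); offset now 1 = byte 0 bit 1; 31 bits remain
Read 2: bits[1:9] width=8 -> value=143 (bin 10001111); offset now 9 = byte 1 bit 1; 23 bits remain
Read 3: bits[9:10] width=1 -> value=0 (bin 0); offset now 10 = byte 1 bit 2; 22 bits remain
Read 4: bits[10:18] width=8 -> value=251 (bin 11111011); offset now 18 = byte 2 bit 2; 14 bits remain
Read 5: bits[18:28] width=10 -> value=50 (bin 0000110010); offset now 28 = byte 3 bit 4; 4 bits remain

Answer: value=0 offset=1
value=143 offset=9
value=0 offset=10
value=251 offset=18
value=50 offset=28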